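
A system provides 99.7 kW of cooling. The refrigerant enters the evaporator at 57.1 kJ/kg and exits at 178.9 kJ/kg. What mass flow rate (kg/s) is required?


dh = 178.9 - 57.1 = 121.8 kJ/kg
m_dot = Q / dh = 99.7 / 121.8 = 0.8186 kg/s

0.8186


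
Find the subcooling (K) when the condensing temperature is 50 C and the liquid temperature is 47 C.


Subcooling = T_cond - T_liquid
Subcooling = 50 - 47
Subcooling = 3 K

3


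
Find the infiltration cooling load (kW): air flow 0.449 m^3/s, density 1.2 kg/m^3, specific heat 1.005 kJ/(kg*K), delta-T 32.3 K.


Q = V_dot * rho * cp * dT
Q = 0.449 * 1.2 * 1.005 * 32.3
Q = 17.49 kW

17.49


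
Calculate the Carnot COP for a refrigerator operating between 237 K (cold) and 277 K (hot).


dT = 277 - 237 = 40 K
COP_carnot = T_cold / dT = 237 / 40
COP_carnot = 5.925

5.925


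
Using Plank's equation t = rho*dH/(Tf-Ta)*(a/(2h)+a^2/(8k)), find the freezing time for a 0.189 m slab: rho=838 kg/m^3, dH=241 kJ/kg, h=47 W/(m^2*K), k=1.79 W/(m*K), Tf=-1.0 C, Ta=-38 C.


dT = -1.0 - (-38) = 37.0 K
term1 = a/(2h) = 0.189/(2*47) = 0.002010638298
term2 = a^2/(8k) = 0.189^2/(8*1.79) = 0.00249448324
t = rho*dH*1000/dT * (term1 + term2)
t = 838*241*1000/37.0 * (0.002010638298 + 0.00249448324)
t = 24590 s

24590


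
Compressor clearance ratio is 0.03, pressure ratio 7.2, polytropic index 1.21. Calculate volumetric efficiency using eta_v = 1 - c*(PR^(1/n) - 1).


PR^(1/n) = 7.2^(1/1.21) = 5.11139276
eta_v = 1 - 0.03 * (5.11139276 - 1)
eta_v = 0.8767

0.8767


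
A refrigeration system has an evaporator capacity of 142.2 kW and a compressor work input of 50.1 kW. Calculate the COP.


COP = Q_evap / W
COP = 142.2 / 50.1
COP = 2.838

2.838


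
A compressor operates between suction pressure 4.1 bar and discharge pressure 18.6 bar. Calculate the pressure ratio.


PR = P_high / P_low
PR = 18.6 / 4.1
PR = 4.537

4.537


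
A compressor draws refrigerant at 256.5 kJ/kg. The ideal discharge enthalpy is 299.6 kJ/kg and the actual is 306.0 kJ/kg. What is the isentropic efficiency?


dh_ideal = 299.6 - 256.5 = 43.1 kJ/kg
dh_actual = 306.0 - 256.5 = 49.5 kJ/kg
eta_s = dh_ideal / dh_actual = 43.1 / 49.5
eta_s = 0.8707

0.8707


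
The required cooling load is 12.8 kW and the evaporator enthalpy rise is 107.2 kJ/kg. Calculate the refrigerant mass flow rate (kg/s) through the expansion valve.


m_dot = Q / dh
m_dot = 12.8 / 107.2
m_dot = 0.1194 kg/s

0.1194


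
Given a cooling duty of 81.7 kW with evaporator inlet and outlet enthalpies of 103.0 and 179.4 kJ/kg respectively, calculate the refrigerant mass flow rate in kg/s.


dh = 179.4 - 103.0 = 76.4 kJ/kg
m_dot = Q / dh = 81.7 / 76.4 = 1.0694 kg/s

1.0694


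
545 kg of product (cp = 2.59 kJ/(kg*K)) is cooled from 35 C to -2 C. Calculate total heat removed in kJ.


dT = 35 - (-2) = 37 K
Q = m * cp * dT = 545 * 2.59 * 37
Q = 52227 kJ

52227


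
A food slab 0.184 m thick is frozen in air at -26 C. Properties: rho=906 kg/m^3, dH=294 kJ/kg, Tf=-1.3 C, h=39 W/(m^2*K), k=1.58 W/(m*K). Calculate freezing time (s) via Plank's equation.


dT = -1.3 - (-26) = 24.7 K
term1 = a/(2h) = 0.184/(2*39) = 0.002358974359
term2 = a^2/(8k) = 0.184^2/(8*1.58) = 0.002678481013
t = rho*dH*1000/dT * (term1 + term2)
t = 906*294*1000/24.7 * (0.002358974359 + 0.002678481013)
t = 54324 s

54324


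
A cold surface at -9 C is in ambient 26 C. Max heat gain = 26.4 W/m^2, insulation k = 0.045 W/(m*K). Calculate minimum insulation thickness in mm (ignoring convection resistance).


dT = 26 - (-9) = 35 K
thickness = k * dT / q_max * 1000
thickness = 0.045 * 35 / 26.4 * 1000
thickness = 59.7 mm

59.7


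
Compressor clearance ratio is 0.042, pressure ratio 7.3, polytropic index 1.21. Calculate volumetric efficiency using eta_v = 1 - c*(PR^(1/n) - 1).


PR^(1/n) = 7.3^(1/1.21) = 5.16999314
eta_v = 1 - 0.042 * (5.16999314 - 1)
eta_v = 0.8249

0.8249


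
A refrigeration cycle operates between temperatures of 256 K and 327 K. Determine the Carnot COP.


dT = 327 - 256 = 71 K
COP_carnot = T_cold / dT = 256 / 71
COP_carnot = 3.606

3.606


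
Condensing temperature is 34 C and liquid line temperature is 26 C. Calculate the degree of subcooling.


Subcooling = T_cond - T_liquid
Subcooling = 34 - 26
Subcooling = 8 K

8


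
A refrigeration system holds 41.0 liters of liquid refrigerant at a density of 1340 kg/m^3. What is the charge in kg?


Charge = V * rho / 1000
Charge = 41.0 * 1340 / 1000
Charge = 54.94 kg

54.94


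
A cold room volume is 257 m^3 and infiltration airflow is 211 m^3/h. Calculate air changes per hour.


ACH = flow / volume
ACH = 211 / 257
ACH = 0.821

0.821


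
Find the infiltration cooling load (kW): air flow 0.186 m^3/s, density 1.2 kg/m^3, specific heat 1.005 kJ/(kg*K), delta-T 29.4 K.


Q = V_dot * rho * cp * dT
Q = 0.186 * 1.2 * 1.005 * 29.4
Q = 6.595 kW

6.595


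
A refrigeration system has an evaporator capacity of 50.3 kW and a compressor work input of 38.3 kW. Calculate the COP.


COP = Q_evap / W
COP = 50.3 / 38.3
COP = 1.313

1.313


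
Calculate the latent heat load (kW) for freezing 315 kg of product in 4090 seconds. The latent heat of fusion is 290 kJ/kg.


Q_lat = m * h_fg / t
Q_lat = 315 * 290 / 4090
Q_lat = 22.33 kW

22.33


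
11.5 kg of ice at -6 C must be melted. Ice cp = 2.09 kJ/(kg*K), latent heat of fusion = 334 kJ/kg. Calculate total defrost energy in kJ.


Sensible heat = cp * dT = 2.09 * 6 = 12.54 kJ/kg
Total per kg = 12.54 + 334 = 346.54 kJ/kg
Q = m * total = 11.5 * 346.54
Q = 3985.2 kJ

3985.2


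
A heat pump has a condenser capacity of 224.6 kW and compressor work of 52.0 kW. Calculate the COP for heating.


COP_hp = Q_cond / W
COP_hp = 224.6 / 52.0
COP_hp = 4.319

4.319


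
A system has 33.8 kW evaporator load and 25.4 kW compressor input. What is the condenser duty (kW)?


Q_cond = Q_evap + W
Q_cond = 33.8 + 25.4
Q_cond = 59.2 kW

59.2


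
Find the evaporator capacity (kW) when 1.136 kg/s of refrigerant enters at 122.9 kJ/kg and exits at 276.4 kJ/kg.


dh = 276.4 - 122.9 = 153.5 kJ/kg
Q_evap = m_dot * dh = 1.136 * 153.5
Q_evap = 174.38 kW

174.38


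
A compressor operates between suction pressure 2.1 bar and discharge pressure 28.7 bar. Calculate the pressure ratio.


PR = P_high / P_low
PR = 28.7 / 2.1
PR = 13.667

13.667


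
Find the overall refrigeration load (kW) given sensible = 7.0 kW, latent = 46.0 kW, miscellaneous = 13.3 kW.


Q_total = Q_s + Q_l + Q_misc
Q_total = 7.0 + 46.0 + 13.3
Q_total = 66.3 kW

66.3


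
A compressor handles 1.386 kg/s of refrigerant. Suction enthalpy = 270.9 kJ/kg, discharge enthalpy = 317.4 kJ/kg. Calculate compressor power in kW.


dh = 317.4 - 270.9 = 46.5 kJ/kg
W = m_dot * dh = 1.386 * 46.5 = 64.45 kW

64.45


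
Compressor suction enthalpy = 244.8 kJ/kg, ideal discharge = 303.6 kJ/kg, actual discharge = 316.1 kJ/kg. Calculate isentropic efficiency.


dh_ideal = 303.6 - 244.8 = 58.8 kJ/kg
dh_actual = 316.1 - 244.8 = 71.3 kJ/kg
eta_s = dh_ideal / dh_actual = 58.8 / 71.3
eta_s = 0.8247

0.8247


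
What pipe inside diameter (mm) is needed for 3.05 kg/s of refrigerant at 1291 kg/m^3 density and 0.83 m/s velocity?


A = m_dot / (rho * v) = 3.05 / (1291 * 0.83) = 0.002846397208 m^2
d = sqrt(4*A/pi) * 1000
d = 60.2 mm

60.2


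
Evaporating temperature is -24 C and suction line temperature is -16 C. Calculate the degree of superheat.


Superheat = T_suction - T_evap
Superheat = -16 - (-24)
Superheat = 8 K

8


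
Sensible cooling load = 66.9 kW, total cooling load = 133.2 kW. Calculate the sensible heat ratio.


SHR = Q_sensible / Q_total
SHR = 66.9 / 133.2
SHR = 0.502

0.502


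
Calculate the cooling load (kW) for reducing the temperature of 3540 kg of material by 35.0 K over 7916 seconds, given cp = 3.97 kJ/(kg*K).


Q = m * cp * dT / t
Q = 3540 * 3.97 * 35.0 / 7916
Q = 62.138 kW

62.138


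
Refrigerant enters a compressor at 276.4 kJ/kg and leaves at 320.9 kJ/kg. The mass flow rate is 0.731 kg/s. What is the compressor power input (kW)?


dh = 320.9 - 276.4 = 44.5 kJ/kg
W = m_dot * dh = 0.731 * 44.5 = 32.53 kW

32.53


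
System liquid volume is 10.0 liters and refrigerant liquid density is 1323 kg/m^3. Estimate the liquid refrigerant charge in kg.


Charge = V * rho / 1000
Charge = 10.0 * 1323 / 1000
Charge = 13.23 kg

13.23


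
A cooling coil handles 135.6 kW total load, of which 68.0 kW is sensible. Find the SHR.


SHR = Q_sensible / Q_total
SHR = 68.0 / 135.6
SHR = 0.501

0.501


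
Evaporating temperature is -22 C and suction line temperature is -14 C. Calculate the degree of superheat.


Superheat = T_suction - T_evap
Superheat = -14 - (-22)
Superheat = 8 K

8


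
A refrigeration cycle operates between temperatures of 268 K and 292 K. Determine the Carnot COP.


dT = 292 - 268 = 24 K
COP_carnot = T_cold / dT = 268 / 24
COP_carnot = 11.167

11.167


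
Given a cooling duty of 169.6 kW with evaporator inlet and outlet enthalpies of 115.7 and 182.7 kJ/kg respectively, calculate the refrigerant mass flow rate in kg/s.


dh = 182.7 - 115.7 = 67.0 kJ/kg
m_dot = Q / dh = 169.6 / 67.0 = 2.5313 kg/s

2.5313


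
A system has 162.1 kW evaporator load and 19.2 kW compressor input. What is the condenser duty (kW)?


Q_cond = Q_evap + W
Q_cond = 162.1 + 19.2
Q_cond = 181.3 kW

181.3


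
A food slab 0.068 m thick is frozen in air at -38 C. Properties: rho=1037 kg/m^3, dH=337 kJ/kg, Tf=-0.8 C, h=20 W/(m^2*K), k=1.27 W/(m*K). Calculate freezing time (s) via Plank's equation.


dT = -0.8 - (-38) = 37.2 K
term1 = a/(2h) = 0.068/(2*20) = 0.0017
term2 = a^2/(8k) = 0.068^2/(8*1.27) = 0.0004551181102
t = rho*dH*1000/dT * (term1 + term2)
t = 1037*337*1000/37.2 * (0.0017 + 0.0004551181102)
t = 20246 s

20246


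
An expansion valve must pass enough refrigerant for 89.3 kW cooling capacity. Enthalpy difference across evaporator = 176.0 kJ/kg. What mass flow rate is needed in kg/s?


m_dot = Q / dh
m_dot = 89.3 / 176.0
m_dot = 0.5074 kg/s

0.5074


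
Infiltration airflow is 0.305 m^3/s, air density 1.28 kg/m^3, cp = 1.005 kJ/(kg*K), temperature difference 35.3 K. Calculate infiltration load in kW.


Q = V_dot * rho * cp * dT
Q = 0.305 * 1.28 * 1.005 * 35.3
Q = 13.85 kW

13.85


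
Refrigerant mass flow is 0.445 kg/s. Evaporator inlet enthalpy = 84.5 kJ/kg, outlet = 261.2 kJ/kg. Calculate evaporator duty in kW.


dh = 261.2 - 84.5 = 176.7 kJ/kg
Q_evap = m_dot * dh = 0.445 * 176.7
Q_evap = 78.63 kW

78.63


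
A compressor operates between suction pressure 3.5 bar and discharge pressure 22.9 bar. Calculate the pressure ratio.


PR = P_high / P_low
PR = 22.9 / 3.5
PR = 6.543

6.543


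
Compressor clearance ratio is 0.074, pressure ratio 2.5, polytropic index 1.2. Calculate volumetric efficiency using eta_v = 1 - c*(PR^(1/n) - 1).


PR^(1/n) = 2.5^(1/1.2) = 2.14593555
eta_v = 1 - 0.074 * (2.14593555 - 1)
eta_v = 0.9152

0.9152


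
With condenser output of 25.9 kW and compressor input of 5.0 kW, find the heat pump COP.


COP_hp = Q_cond / W
COP_hp = 25.9 / 5.0
COP_hp = 5.18

5.18


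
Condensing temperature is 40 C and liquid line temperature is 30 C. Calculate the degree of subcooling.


Subcooling = T_cond - T_liquid
Subcooling = 40 - 30
Subcooling = 10 K

10


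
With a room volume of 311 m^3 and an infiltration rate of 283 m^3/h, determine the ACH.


ACH = flow / volume
ACH = 283 / 311
ACH = 0.91

0.91


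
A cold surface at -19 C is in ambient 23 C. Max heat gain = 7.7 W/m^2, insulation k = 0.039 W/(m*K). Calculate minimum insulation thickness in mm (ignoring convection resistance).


dT = 23 - (-19) = 42 K
thickness = k * dT / q_max * 1000
thickness = 0.039 * 42 / 7.7 * 1000
thickness = 212.7 mm

212.7


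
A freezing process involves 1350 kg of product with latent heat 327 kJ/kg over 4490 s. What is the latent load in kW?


Q_lat = m * h_fg / t
Q_lat = 1350 * 327 / 4490
Q_lat = 98.32 kW

98.32


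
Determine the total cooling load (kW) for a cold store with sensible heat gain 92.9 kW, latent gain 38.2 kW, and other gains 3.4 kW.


Q_total = Q_s + Q_l + Q_misc
Q_total = 92.9 + 38.2 + 3.4
Q_total = 134.5 kW

134.5


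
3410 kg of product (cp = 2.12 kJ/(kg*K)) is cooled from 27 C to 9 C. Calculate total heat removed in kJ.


dT = 27 - (9) = 18 K
Q = m * cp * dT = 3410 * 2.12 * 18
Q = 130126 kJ

130126


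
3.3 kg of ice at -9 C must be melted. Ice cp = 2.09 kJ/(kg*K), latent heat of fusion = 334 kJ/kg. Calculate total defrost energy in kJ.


Sensible heat = cp * dT = 2.09 * 9 = 18.81 kJ/kg
Total per kg = 18.81 + 334 = 352.81 kJ/kg
Q = m * total = 3.3 * 352.81
Q = 1164.3 kJ

1164.3


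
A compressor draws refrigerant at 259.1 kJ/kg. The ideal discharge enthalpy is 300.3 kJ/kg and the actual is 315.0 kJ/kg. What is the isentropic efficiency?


dh_ideal = 300.3 - 259.1 = 41.2 kJ/kg
dh_actual = 315.0 - 259.1 = 55.9 kJ/kg
eta_s = dh_ideal / dh_actual = 41.2 / 55.9
eta_s = 0.737

0.737


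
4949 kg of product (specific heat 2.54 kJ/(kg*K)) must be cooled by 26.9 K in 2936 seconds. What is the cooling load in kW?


Q = m * cp * dT / t
Q = 4949 * 2.54 * 26.9 / 2936
Q = 115.172 kW

115.172


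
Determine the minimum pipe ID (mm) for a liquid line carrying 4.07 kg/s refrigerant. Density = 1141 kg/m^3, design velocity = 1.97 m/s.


A = m_dot / (rho * v) = 4.07 / (1141 * 1.97) = 0.001810683477 m^2
d = sqrt(4*A/pi) * 1000
d = 48.0 mm

48.0


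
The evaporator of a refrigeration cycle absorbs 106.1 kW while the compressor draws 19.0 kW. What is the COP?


COP = Q_evap / W
COP = 106.1 / 19.0
COP = 5.584

5.584


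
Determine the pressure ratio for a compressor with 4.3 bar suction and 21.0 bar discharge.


PR = P_high / P_low
PR = 21.0 / 4.3
PR = 4.884

4.884


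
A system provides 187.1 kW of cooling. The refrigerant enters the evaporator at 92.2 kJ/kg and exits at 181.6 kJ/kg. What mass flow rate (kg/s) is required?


dh = 181.6 - 92.2 = 89.4 kJ/kg
m_dot = Q / dh = 187.1 / 89.4 = 2.0928 kg/s

2.0928


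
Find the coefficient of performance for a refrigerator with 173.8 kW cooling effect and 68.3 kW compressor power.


COP = Q_evap / W
COP = 173.8 / 68.3
COP = 2.545

2.545


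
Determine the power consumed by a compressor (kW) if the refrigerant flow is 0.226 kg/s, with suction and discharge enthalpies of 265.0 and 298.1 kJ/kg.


dh = 298.1 - 265.0 = 33.1 kJ/kg
W = m_dot * dh = 0.226 * 33.1 = 7.48 kW

7.48


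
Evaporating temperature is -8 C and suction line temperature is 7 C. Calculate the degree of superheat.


Superheat = T_suction - T_evap
Superheat = 7 - (-8)
Superheat = 15 K

15


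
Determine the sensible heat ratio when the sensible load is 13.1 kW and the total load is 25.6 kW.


SHR = Q_sensible / Q_total
SHR = 13.1 / 25.6
SHR = 0.512

0.512


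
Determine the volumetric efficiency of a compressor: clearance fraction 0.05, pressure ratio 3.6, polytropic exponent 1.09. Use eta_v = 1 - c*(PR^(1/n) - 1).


PR^(1/n) = 3.6^(1/1.09) = 3.23868915
eta_v = 1 - 0.05 * (3.23868915 - 1)
eta_v = 0.8881

0.8881


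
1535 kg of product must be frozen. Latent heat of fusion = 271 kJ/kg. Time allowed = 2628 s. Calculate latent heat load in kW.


Q_lat = m * h_fg / t
Q_lat = 1535 * 271 / 2628
Q_lat = 158.29 kW

158.29


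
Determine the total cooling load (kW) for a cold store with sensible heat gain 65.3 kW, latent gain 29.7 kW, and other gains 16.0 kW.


Q_total = Q_s + Q_l + Q_misc
Q_total = 65.3 + 29.7 + 16.0
Q_total = 111.0 kW

111.0


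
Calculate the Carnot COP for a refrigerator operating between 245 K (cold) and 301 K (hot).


dT = 301 - 245 = 56 K
COP_carnot = T_cold / dT = 245 / 56
COP_carnot = 4.375

4.375


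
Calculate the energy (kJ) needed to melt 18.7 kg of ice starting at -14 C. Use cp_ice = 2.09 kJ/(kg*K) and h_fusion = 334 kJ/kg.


Sensible heat = cp * dT = 2.09 * 14 = 29.26 kJ/kg
Total per kg = 29.26 + 334 = 363.26 kJ/kg
Q = m * total = 18.7 * 363.26
Q = 6793.0 kJ

6793.0


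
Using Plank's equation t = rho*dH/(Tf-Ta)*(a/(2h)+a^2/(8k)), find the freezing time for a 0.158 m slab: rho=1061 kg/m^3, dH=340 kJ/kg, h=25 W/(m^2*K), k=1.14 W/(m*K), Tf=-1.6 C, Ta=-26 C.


dT = -1.6 - (-26) = 24.4 K
term1 = a/(2h) = 0.158/(2*25) = 0.00316
term2 = a^2/(8k) = 0.158^2/(8*1.14) = 0.002737280702
t = rho*dH*1000/dT * (term1 + term2)
t = 1061*340*1000/24.4 * (0.00316 + 0.002737280702)
t = 87188 s

87188


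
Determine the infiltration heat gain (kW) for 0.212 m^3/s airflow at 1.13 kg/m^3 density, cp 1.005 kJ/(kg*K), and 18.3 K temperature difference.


Q = V_dot * rho * cp * dT
Q = 0.212 * 1.13 * 1.005 * 18.3
Q = 4.406 kW

4.406


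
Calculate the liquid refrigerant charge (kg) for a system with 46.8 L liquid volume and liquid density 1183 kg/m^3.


Charge = V * rho / 1000
Charge = 46.8 * 1183 / 1000
Charge = 55.36 kg

55.36


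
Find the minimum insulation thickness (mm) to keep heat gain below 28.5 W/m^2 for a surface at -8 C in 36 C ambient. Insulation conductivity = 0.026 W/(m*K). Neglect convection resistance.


dT = 36 - (-8) = 44 K
thickness = k * dT / q_max * 1000
thickness = 0.026 * 44 / 28.5 * 1000
thickness = 40.1 mm

40.1


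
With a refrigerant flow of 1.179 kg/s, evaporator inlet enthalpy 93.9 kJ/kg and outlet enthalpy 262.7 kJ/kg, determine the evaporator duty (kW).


dh = 262.7 - 93.9 = 168.8 kJ/kg
Q_evap = m_dot * dh = 1.179 * 168.8
Q_evap = 199.02 kW

199.02


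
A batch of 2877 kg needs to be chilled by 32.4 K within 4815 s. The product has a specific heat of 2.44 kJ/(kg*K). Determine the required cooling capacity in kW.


Q = m * cp * dT / t
Q = 2877 * 2.44 * 32.4 / 4815
Q = 47.237 kW

47.237


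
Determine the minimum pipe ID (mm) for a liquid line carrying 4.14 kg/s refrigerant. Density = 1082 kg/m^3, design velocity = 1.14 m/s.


A = m_dot / (rho * v) = 4.14 / (1082 * 1.14) = 0.003356357622 m^2
d = sqrt(4*A/pi) * 1000
d = 65.4 mm

65.4


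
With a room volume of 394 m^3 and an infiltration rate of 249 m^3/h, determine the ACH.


ACH = flow / volume
ACH = 249 / 394
ACH = 0.632

0.632


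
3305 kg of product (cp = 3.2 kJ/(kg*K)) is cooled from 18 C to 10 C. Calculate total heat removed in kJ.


dT = 18 - (10) = 8 K
Q = m * cp * dT = 3305 * 3.2 * 8
Q = 84608 kJ

84608


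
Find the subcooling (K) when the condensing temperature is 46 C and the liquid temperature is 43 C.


Subcooling = T_cond - T_liquid
Subcooling = 46 - 43
Subcooling = 3 K

3


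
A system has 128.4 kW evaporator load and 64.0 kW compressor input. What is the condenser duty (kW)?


Q_cond = Q_evap + W
Q_cond = 128.4 + 64.0
Q_cond = 192.4 kW

192.4


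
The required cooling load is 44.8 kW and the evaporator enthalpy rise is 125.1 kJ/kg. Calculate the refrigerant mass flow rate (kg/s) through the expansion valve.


m_dot = Q / dh
m_dot = 44.8 / 125.1
m_dot = 0.3581 kg/s

0.3581


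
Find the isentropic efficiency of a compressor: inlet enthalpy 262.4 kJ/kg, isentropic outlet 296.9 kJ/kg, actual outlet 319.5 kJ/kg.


dh_ideal = 296.9 - 262.4 = 34.5 kJ/kg
dh_actual = 319.5 - 262.4 = 57.1 kJ/kg
eta_s = dh_ideal / dh_actual = 34.5 / 57.1
eta_s = 0.6042

0.6042


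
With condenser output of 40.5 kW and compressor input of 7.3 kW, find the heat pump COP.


COP_hp = Q_cond / W
COP_hp = 40.5 / 7.3
COP_hp = 5.548

5.548


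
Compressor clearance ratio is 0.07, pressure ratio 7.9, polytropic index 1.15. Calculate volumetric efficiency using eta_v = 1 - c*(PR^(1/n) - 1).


PR^(1/n) = 7.9^(1/1.15) = 6.0331663
eta_v = 1 - 0.07 * (6.0331663 - 1)
eta_v = 0.6477

0.6477


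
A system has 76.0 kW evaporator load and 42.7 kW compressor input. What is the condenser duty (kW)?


Q_cond = Q_evap + W
Q_cond = 76.0 + 42.7
Q_cond = 118.7 kW

118.7


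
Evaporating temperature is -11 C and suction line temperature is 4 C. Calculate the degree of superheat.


Superheat = T_suction - T_evap
Superheat = 4 - (-11)
Superheat = 15 K

15


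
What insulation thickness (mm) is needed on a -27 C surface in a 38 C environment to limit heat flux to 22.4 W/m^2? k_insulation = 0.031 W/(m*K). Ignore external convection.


dT = 38 - (-27) = 65 K
thickness = k * dT / q_max * 1000
thickness = 0.031 * 65 / 22.4 * 1000
thickness = 90.0 mm

90.0


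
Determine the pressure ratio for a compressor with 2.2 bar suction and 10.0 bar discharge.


PR = P_high / P_low
PR = 10.0 / 2.2
PR = 4.545

4.545


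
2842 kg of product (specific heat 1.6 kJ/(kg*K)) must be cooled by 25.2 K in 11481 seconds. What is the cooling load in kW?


Q = m * cp * dT / t
Q = 2842 * 1.6 * 25.2 / 11481
Q = 9.981 kW

9.981


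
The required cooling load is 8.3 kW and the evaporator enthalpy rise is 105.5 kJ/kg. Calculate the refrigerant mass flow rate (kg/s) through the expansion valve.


m_dot = Q / dh
m_dot = 8.3 / 105.5
m_dot = 0.0787 kg/s

0.0787


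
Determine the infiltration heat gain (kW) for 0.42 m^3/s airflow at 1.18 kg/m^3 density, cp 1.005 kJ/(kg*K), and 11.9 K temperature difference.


Q = V_dot * rho * cp * dT
Q = 0.42 * 1.18 * 1.005 * 11.9
Q = 5.927 kW

5.927


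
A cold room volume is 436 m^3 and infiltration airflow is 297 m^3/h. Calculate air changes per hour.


ACH = flow / volume
ACH = 297 / 436
ACH = 0.681

0.681


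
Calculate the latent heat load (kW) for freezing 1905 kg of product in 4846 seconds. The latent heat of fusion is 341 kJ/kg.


Q_lat = m * h_fg / t
Q_lat = 1905 * 341 / 4846
Q_lat = 134.05 kW

134.05


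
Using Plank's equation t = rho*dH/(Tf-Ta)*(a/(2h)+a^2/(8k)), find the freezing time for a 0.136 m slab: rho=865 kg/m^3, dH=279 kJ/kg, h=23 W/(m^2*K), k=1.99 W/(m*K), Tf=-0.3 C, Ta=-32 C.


dT = -0.3 - (-32) = 31.7 K
term1 = a/(2h) = 0.136/(2*23) = 0.002956521739
term2 = a^2/(8k) = 0.136^2/(8*1.99) = 0.001161809045
t = rho*dH*1000/dT * (term1 + term2)
t = 865*279*1000/31.7 * (0.002956521739 + 0.001161809045)
t = 31353 s

31353


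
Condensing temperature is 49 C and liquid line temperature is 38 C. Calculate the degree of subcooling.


Subcooling = T_cond - T_liquid
Subcooling = 49 - 38
Subcooling = 11 K

11


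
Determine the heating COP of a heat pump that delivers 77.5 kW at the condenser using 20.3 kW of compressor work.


COP_hp = Q_cond / W
COP_hp = 77.5 / 20.3
COP_hp = 3.818

3.818


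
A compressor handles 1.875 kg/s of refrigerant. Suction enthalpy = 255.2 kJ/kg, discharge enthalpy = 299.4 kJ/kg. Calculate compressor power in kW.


dh = 299.4 - 255.2 = 44.2 kJ/kg
W = m_dot * dh = 1.875 * 44.2 = 82.88 kW

82.88


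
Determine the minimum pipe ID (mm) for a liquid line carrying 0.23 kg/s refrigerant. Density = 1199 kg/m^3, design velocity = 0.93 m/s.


A = m_dot / (rho * v) = 0.23 / (1199 * 0.93) = 0.0002062650775 m^2
d = sqrt(4*A/pi) * 1000
d = 16.2 mm

16.2


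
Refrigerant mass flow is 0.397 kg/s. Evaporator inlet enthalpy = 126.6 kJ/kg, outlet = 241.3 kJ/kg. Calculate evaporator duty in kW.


dh = 241.3 - 126.6 = 114.7 kJ/kg
Q_evap = m_dot * dh = 0.397 * 114.7
Q_evap = 45.54 kW

45.54


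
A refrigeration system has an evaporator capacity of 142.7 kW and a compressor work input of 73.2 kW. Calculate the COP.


COP = Q_evap / W
COP = 142.7 / 73.2
COP = 1.949

1.949


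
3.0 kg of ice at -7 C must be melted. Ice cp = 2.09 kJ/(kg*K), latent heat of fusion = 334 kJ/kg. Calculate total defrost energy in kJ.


Sensible heat = cp * dT = 2.09 * 7 = 14.63 kJ/kg
Total per kg = 14.63 + 334 = 348.63 kJ/kg
Q = m * total = 3.0 * 348.63
Q = 1045.9 kJ

1045.9


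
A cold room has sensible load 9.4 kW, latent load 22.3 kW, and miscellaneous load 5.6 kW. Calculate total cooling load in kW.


Q_total = Q_s + Q_l + Q_misc
Q_total = 9.4 + 22.3 + 5.6
Q_total = 37.3 kW

37.3


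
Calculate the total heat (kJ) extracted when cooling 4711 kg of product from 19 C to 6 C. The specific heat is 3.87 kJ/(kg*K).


dT = 19 - (6) = 13 K
Q = m * cp * dT = 4711 * 3.87 * 13
Q = 237010 kJ

237010


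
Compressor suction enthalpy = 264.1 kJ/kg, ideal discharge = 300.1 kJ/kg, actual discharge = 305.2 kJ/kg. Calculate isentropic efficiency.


dh_ideal = 300.1 - 264.1 = 36.0 kJ/kg
dh_actual = 305.2 - 264.1 = 41.1 kJ/kg
eta_s = dh_ideal / dh_actual = 36.0 / 41.1
eta_s = 0.8759

0.8759


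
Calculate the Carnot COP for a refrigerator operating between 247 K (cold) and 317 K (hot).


dT = 317 - 247 = 70 K
COP_carnot = T_cold / dT = 247 / 70
COP_carnot = 3.529

3.529


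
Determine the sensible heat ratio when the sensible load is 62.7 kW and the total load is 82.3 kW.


SHR = Q_sensible / Q_total
SHR = 62.7 / 82.3
SHR = 0.762

0.762


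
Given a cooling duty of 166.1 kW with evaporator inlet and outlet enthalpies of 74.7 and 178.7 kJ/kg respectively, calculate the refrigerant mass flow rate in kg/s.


dh = 178.7 - 74.7 = 104.0 kJ/kg
m_dot = Q / dh = 166.1 / 104.0 = 1.5971 kg/s

1.5971


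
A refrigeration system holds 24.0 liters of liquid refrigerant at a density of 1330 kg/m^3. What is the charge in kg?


Charge = V * rho / 1000
Charge = 24.0 * 1330 / 1000
Charge = 31.92 kg

31.92


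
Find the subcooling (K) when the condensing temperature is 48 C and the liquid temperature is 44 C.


Subcooling = T_cond - T_liquid
Subcooling = 48 - 44
Subcooling = 4 K

4


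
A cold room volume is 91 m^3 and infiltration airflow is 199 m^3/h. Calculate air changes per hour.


ACH = flow / volume
ACH = 199 / 91
ACH = 2.187

2.187


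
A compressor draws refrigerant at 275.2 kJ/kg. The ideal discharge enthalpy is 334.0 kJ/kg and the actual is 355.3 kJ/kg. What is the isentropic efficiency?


dh_ideal = 334.0 - 275.2 = 58.8 kJ/kg
dh_actual = 355.3 - 275.2 = 80.1 kJ/kg
eta_s = dh_ideal / dh_actual = 58.8 / 80.1
eta_s = 0.7341

0.7341


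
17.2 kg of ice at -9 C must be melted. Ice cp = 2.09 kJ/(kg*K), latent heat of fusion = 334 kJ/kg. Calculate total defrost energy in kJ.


Sensible heat = cp * dT = 2.09 * 9 = 18.81 kJ/kg
Total per kg = 18.81 + 334 = 352.81 kJ/kg
Q = m * total = 17.2 * 352.81
Q = 6068.3 kJ

6068.3


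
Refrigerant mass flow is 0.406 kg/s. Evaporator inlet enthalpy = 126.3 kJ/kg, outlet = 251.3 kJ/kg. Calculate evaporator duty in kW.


dh = 251.3 - 126.3 = 125.0 kJ/kg
Q_evap = m_dot * dh = 0.406 * 125.0
Q_evap = 50.75 kW

50.75


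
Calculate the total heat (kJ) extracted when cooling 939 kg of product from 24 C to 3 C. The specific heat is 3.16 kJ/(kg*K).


dT = 24 - (3) = 21 K
Q = m * cp * dT = 939 * 3.16 * 21
Q = 62312 kJ

62312


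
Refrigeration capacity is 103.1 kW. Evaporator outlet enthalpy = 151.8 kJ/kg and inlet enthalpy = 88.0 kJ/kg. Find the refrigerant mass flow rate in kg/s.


dh = 151.8 - 88.0 = 63.8 kJ/kg
m_dot = Q / dh = 103.1 / 63.8 = 1.616 kg/s

1.616


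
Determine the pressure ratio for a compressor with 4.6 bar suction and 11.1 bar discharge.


PR = P_high / P_low
PR = 11.1 / 4.6
PR = 2.413

2.413


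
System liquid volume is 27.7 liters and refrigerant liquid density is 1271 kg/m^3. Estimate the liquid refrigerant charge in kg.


Charge = V * rho / 1000
Charge = 27.7 * 1271 / 1000
Charge = 35.21 kg

35.21


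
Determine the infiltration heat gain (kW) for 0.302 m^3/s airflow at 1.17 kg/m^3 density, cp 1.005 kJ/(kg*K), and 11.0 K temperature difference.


Q = V_dot * rho * cp * dT
Q = 0.302 * 1.17 * 1.005 * 11.0
Q = 3.906 kW

3.906


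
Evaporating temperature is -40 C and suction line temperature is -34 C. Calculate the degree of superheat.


Superheat = T_suction - T_evap
Superheat = -34 - (-40)
Superheat = 6 K

6


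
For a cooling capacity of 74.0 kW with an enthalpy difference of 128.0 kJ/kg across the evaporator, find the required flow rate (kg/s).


m_dot = Q / dh
m_dot = 74.0 / 128.0
m_dot = 0.5781 kg/s

0.5781


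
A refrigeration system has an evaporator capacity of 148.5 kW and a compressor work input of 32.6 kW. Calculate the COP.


COP = Q_evap / W
COP = 148.5 / 32.6
COP = 4.555

4.555


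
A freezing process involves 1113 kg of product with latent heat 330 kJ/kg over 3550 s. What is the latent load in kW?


Q_lat = m * h_fg / t
Q_lat = 1113 * 330 / 3550
Q_lat = 103.46 kW

103.46


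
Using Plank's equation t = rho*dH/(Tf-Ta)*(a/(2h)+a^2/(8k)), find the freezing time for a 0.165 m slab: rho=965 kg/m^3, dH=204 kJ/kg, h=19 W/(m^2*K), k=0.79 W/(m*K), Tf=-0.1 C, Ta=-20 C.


dT = -0.1 - (-20) = 19.9 K
term1 = a/(2h) = 0.165/(2*19) = 0.004342105263
term2 = a^2/(8k) = 0.165^2/(8*0.79) = 0.004307753165
t = rho*dH*1000/dT * (term1 + term2)
t = 965*204*1000/19.9 * (0.004342105263 + 0.004307753165)
t = 85568 s

85568


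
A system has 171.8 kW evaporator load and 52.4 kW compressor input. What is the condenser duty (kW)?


Q_cond = Q_evap + W
Q_cond = 171.8 + 52.4
Q_cond = 224.2 kW

224.2


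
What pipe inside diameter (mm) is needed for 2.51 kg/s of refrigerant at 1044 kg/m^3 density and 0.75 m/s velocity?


A = m_dot / (rho * v) = 2.51 / (1044 * 0.75) = 0.003205619413 m^2
d = sqrt(4*A/pi) * 1000
d = 63.9 mm

63.9


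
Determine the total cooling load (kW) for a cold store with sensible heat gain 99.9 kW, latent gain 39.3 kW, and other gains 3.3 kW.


Q_total = Q_s + Q_l + Q_misc
Q_total = 99.9 + 39.3 + 3.3
Q_total = 142.5 kW

142.5


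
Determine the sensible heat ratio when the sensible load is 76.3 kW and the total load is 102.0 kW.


SHR = Q_sensible / Q_total
SHR = 76.3 / 102.0
SHR = 0.748

0.748


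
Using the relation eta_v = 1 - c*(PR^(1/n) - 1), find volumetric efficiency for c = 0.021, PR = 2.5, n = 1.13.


PR^(1/n) = 2.5^(1/1.13) = 2.24987971
eta_v = 1 - 0.021 * (2.24987971 - 1)
eta_v = 0.9738

0.9738


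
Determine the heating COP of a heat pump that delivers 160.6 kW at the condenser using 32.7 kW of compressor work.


COP_hp = Q_cond / W
COP_hp = 160.6 / 32.7
COP_hp = 4.911

4.911


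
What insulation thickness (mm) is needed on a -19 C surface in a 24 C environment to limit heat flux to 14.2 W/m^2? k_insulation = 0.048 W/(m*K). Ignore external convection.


dT = 24 - (-19) = 43 K
thickness = k * dT / q_max * 1000
thickness = 0.048 * 43 / 14.2 * 1000
thickness = 145.4 mm

145.4


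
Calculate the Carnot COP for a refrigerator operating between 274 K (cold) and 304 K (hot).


dT = 304 - 274 = 30 K
COP_carnot = T_cold / dT = 274 / 30
COP_carnot = 9.133

9.133


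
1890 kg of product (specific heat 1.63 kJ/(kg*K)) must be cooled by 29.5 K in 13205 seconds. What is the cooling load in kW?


Q = m * cp * dT / t
Q = 1890 * 1.63 * 29.5 / 13205
Q = 6.882 kW

6.882


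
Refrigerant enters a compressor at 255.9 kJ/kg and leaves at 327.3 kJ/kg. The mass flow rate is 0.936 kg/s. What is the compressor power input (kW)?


dh = 327.3 - 255.9 = 71.4 kJ/kg
W = m_dot * dh = 0.936 * 71.4 = 66.83 kW

66.83


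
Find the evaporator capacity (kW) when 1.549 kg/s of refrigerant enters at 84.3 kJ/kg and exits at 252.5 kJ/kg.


dh = 252.5 - 84.3 = 168.2 kJ/kg
Q_evap = m_dot * dh = 1.549 * 168.2
Q_evap = 260.54 kW

260.54


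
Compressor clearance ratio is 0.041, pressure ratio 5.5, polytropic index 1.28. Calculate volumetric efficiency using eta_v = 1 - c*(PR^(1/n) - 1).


PR^(1/n) = 5.5^(1/1.28) = 3.78798588
eta_v = 1 - 0.041 * (3.78798588 - 1)
eta_v = 0.8857

0.8857


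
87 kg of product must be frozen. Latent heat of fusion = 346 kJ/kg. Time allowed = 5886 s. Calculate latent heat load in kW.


Q_lat = m * h_fg / t
Q_lat = 87 * 346 / 5886
Q_lat = 5.11 kW

5.11


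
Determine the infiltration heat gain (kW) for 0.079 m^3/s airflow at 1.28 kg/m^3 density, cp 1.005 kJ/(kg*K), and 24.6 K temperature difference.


Q = V_dot * rho * cp * dT
Q = 0.079 * 1.28 * 1.005 * 24.6
Q = 2.5 kW

2.5


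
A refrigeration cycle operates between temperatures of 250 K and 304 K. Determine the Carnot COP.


dT = 304 - 250 = 54 K
COP_carnot = T_cold / dT = 250 / 54
COP_carnot = 4.63

4.63


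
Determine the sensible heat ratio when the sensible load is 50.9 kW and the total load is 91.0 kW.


SHR = Q_sensible / Q_total
SHR = 50.9 / 91.0
SHR = 0.559

0.559


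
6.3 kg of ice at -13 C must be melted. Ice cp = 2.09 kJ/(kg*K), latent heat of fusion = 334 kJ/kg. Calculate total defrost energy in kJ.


Sensible heat = cp * dT = 2.09 * 13 = 27.17 kJ/kg
Total per kg = 27.17 + 334 = 361.17 kJ/kg
Q = m * total = 6.3 * 361.17
Q = 2275.4 kJ

2275.4


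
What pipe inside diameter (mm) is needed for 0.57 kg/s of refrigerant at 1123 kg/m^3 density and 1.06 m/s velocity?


A = m_dot / (rho * v) = 0.57 / (1123 * 1.06) = 0.0004788386902 m^2
d = sqrt(4*A/pi) * 1000
d = 24.7 mm

24.7


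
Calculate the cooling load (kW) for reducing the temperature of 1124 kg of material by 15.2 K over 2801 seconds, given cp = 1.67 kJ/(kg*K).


Q = m * cp * dT / t
Q = 1124 * 1.67 * 15.2 / 2801
Q = 10.186 kW

10.186


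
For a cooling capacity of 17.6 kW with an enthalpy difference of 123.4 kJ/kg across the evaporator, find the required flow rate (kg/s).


m_dot = Q / dh
m_dot = 17.6 / 123.4
m_dot = 0.1426 kg/s

0.1426


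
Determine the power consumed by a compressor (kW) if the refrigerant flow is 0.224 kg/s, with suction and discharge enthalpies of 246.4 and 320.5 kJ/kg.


dh = 320.5 - 246.4 = 74.1 kJ/kg
W = m_dot * dh = 0.224 * 74.1 = 16.6 kW

16.6


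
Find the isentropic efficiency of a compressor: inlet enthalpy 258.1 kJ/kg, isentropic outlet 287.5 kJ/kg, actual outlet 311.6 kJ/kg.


dh_ideal = 287.5 - 258.1 = 29.4 kJ/kg
dh_actual = 311.6 - 258.1 = 53.5 kJ/kg
eta_s = dh_ideal / dh_actual = 29.4 / 53.5
eta_s = 0.5495

0.5495


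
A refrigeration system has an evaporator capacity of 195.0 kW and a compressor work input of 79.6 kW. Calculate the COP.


COP = Q_evap / W
COP = 195.0 / 79.6
COP = 2.45

2.45


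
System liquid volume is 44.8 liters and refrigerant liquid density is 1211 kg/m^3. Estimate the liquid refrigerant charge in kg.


Charge = V * rho / 1000
Charge = 44.8 * 1211 / 1000
Charge = 54.25 kg

54.25


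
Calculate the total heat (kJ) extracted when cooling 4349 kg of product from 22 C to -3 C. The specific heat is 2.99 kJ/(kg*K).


dT = 22 - (-3) = 25 K
Q = m * cp * dT = 4349 * 2.99 * 25
Q = 325088 kJ

325088


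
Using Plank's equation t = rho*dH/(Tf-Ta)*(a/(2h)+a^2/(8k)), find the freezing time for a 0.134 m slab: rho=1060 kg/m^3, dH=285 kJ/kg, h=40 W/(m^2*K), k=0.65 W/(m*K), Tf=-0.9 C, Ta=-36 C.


dT = -0.9 - (-36) = 35.1 K
term1 = a/(2h) = 0.134/(2*40) = 0.001675
term2 = a^2/(8k) = 0.134^2/(8*0.65) = 0.003453076923
t = rho*dH*1000/dT * (term1 + term2)
t = 1060*285*1000/35.1 * (0.001675 + 0.003453076923)
t = 44137 s

44137


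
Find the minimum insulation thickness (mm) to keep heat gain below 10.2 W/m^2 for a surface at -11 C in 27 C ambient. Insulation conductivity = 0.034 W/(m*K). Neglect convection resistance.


dT = 27 - (-11) = 38 K
thickness = k * dT / q_max * 1000
thickness = 0.034 * 38 / 10.2 * 1000
thickness = 126.7 mm

126.7


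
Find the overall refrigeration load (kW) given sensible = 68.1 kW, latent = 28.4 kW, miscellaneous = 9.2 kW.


Q_total = Q_s + Q_l + Q_misc
Q_total = 68.1 + 28.4 + 9.2
Q_total = 105.7 kW

105.7


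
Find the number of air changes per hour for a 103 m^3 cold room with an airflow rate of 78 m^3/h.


ACH = flow / volume
ACH = 78 / 103
ACH = 0.757

0.757


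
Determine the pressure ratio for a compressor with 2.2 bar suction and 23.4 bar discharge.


PR = P_high / P_low
PR = 23.4 / 2.2
PR = 10.636

10.636


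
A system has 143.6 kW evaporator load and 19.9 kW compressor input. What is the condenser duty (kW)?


Q_cond = Q_evap + W
Q_cond = 143.6 + 19.9
Q_cond = 163.5 kW

163.5


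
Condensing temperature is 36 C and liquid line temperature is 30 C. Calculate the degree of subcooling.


Subcooling = T_cond - T_liquid
Subcooling = 36 - 30
Subcooling = 6 K

6


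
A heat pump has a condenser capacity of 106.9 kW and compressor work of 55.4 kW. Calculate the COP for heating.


COP_hp = Q_cond / W
COP_hp = 106.9 / 55.4
COP_hp = 1.93

1.93


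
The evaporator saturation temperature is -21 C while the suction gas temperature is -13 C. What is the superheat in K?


Superheat = T_suction - T_evap
Superheat = -13 - (-21)
Superheat = 8 K

8


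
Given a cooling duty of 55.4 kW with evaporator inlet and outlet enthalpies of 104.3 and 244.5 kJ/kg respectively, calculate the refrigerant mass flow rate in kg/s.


dh = 244.5 - 104.3 = 140.2 kJ/kg
m_dot = Q / dh = 55.4 / 140.2 = 0.3951 kg/s

0.3951


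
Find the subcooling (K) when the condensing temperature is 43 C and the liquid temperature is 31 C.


Subcooling = T_cond - T_liquid
Subcooling = 43 - 31
Subcooling = 12 K

12


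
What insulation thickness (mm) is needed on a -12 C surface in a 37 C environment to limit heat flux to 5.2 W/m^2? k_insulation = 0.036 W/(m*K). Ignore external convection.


dT = 37 - (-12) = 49 K
thickness = k * dT / q_max * 1000
thickness = 0.036 * 49 / 5.2 * 1000
thickness = 339.2 mm

339.2


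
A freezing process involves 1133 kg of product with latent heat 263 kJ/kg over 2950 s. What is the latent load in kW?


Q_lat = m * h_fg / t
Q_lat = 1133 * 263 / 2950
Q_lat = 101.01 kW

101.01


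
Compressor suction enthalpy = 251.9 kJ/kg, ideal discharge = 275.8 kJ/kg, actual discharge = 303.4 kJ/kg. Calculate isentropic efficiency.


dh_ideal = 275.8 - 251.9 = 23.9 kJ/kg
dh_actual = 303.4 - 251.9 = 51.5 kJ/kg
eta_s = dh_ideal / dh_actual = 23.9 / 51.5
eta_s = 0.4641

0.4641


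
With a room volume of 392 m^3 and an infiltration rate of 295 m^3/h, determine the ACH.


ACH = flow / volume
ACH = 295 / 392
ACH = 0.753

0.753


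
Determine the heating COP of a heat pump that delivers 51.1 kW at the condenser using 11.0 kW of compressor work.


COP_hp = Q_cond / W
COP_hp = 51.1 / 11.0
COP_hp = 4.645

4.645


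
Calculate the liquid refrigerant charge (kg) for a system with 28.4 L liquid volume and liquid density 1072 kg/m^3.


Charge = V * rho / 1000
Charge = 28.4 * 1072 / 1000
Charge = 30.44 kg

30.44


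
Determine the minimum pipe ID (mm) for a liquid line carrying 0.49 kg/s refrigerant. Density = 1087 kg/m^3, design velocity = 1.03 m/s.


A = m_dot / (rho * v) = 0.49 / (1087 * 1.03) = 0.0004376523968 m^2
d = sqrt(4*A/pi) * 1000
d = 23.6 mm

23.6


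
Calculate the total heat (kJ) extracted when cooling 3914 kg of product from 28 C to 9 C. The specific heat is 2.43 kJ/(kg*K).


dT = 28 - (9) = 19 K
Q = m * cp * dT = 3914 * 2.43 * 19
Q = 180709 kJ

180709


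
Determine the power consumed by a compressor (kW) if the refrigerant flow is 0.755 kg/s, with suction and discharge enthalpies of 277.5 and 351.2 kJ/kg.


dh = 351.2 - 277.5 = 73.7 kJ/kg
W = m_dot * dh = 0.755 * 73.7 = 55.64 kW

55.64


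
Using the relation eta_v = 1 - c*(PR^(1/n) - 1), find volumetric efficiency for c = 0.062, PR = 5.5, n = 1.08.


PR^(1/n) = 5.5^(1/1.08) = 4.84753562
eta_v = 1 - 0.062 * (4.84753562 - 1)
eta_v = 0.7615

0.7615


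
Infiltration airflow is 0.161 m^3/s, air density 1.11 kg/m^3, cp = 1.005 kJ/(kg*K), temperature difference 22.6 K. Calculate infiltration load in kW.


Q = V_dot * rho * cp * dT
Q = 0.161 * 1.11 * 1.005 * 22.6
Q = 4.059 kW

4.059


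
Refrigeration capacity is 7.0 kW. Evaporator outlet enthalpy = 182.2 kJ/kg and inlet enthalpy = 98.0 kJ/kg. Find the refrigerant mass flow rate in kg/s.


dh = 182.2 - 98.0 = 84.2 kJ/kg
m_dot = Q / dh = 7.0 / 84.2 = 0.0831 kg/s

0.0831


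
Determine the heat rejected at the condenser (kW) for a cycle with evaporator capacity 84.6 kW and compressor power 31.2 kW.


Q_cond = Q_evap + W
Q_cond = 84.6 + 31.2
Q_cond = 115.8 kW

115.8
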